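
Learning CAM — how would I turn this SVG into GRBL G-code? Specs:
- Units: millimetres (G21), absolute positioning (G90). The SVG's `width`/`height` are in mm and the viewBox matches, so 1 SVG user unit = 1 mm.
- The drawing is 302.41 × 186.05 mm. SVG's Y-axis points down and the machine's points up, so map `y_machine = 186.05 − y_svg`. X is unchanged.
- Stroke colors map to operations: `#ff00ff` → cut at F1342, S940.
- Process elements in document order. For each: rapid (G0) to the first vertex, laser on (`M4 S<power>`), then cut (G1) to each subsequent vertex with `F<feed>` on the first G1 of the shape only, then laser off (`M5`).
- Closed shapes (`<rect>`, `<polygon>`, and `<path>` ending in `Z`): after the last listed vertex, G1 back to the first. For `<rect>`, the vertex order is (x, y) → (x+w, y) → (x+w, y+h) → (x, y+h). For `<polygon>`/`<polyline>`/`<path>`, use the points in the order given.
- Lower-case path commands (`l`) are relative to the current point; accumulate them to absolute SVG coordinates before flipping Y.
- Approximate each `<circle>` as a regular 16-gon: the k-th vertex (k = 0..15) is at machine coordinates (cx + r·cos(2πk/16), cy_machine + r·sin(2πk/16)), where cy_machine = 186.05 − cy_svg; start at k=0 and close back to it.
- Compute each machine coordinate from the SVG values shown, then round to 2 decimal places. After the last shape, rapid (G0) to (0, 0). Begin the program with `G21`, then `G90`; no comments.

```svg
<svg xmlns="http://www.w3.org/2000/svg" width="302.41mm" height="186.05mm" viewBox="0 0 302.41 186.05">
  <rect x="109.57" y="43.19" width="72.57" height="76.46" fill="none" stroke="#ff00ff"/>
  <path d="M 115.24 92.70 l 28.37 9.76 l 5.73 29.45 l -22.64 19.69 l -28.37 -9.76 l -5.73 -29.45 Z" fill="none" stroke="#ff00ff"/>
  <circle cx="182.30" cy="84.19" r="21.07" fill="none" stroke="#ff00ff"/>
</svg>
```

G21
G90
G0 X109.57 Y142.86
M4 S940
G1 X182.14 Y142.86 F1342
G1 X182.14 Y66.40
G1 X109.57 Y66.40
G1 X109.57 Y142.86
M5
G0 X115.24 Y93.35
M4 S940
G1 X143.61 Y83.59 F1342
G1 X149.34 Y54.14
G1 X126.70 Y34.45
G1 X98.33 Y44.21
G1 X92.60 Y73.66
G1 X115.24 Y93.35
M5
G0 X203.37 Y101.86
M4 S940
G1 X201.77 Y109.92 F1342
G1 X197.20 Y116.76
G1 X190.36 Y121.33
G1 X182.30 Y122.93
G1 X174.24 Y121.33
G1 X167.40 Y116.76
G1 X162.83 Y109.92
G1 X161.23 Y101.86
G1 X162.83 Y93.80
G1 X167.40 Y86.96
G1 X174.24 Y82.39
G1 X182.30 Y80.79
G1 X190.36 Y82.39
G1 X197.20 Y86.96
G1 X201.77 Y93.80
G1 X203.37 Y101.86
M5
G0 X0.00 Y0.00

Since the viewBox matches the mm dimensions, user units are millimetres directly. The only transform is the Y-flip y_m = 186.05 − y_svg.

Shape 1 is a rectangle drawn with `<rect>`. Its stroke #ff00ff means cut at S940, F1342. After flipping Y the toolpath is (109.57,142.86) → (182.14,142.86) → (182.14,66.40) → (109.57,66.40) → (109.57,142.86), returning to the start.

Shape 2 is a regular polygon drawn with `<path>`. Its stroke #ff00ff means cut at S940, F1342. After flipping Y the toolpath is (115.24,93.35) → (143.61,83.59) → (149.34,54.14) → (126.70,34.45) → (98.33,44.21) → (92.60,73.66) → (115.24,93.35), returning to the start.

Shape 3 is a circle drawn with `<circle>`. Its stroke #ff00ff means cut at S940, F1342. After flipping Y the toolpath is (203.37,101.86) → (201.77,109.92) → (197.20,116.76) → (190.36,121.33) → (182.30,122.93) → (174.24,121.33) → (167.40,116.76) → (162.83,109.92) → (161.23,101.86) → (162.83,93.80) → (167.40,86.96) → (174.24,82.39) → (182.30,80.79) → (190.36,82.39) → (197.20,86.96) → (201.77,93.80) → (203.37,101.86), returning to the start.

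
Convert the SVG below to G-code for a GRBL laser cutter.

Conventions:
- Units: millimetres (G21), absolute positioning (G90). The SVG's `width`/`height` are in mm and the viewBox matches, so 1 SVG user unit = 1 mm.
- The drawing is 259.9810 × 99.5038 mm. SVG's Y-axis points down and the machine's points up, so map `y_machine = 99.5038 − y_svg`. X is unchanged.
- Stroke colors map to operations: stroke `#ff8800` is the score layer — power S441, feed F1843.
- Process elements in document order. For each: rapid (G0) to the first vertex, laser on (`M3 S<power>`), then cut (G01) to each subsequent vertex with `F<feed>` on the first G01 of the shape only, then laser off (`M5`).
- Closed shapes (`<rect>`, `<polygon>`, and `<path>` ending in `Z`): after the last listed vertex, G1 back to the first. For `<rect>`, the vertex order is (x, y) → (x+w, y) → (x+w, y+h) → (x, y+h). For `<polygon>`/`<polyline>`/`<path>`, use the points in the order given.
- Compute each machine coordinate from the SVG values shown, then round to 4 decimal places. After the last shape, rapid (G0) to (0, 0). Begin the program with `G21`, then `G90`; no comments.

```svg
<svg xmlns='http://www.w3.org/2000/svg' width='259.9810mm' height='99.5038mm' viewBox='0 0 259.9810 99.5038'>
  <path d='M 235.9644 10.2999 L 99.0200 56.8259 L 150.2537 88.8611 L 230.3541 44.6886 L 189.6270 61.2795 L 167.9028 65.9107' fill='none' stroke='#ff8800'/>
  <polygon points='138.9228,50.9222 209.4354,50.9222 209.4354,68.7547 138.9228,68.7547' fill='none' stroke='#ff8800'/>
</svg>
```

viewBox `0 0 259.9810 99.5038` with mm width/height → 1 unit = 1 mm. Flip: y_m = 99.5038 − y_svg.

**Shape 1** — `<path>` open polyline, stroke `#ff8800` → score (S441, F1843). Machine vertices: (235.9644,89.2039) → (99.0200,42.6779) → (150.2537,10.6427) → (230.3541,54.8152) → (189.6270,38.2243) → (167.9028,33.5931). Open path.

**Shape 2** — `<polygon>` rectangle, stroke `#ff8800` → score (S441, F1843). Machine vertices: (138.9228,48.5816) → (209.4354,48.5816) → (209.4354,30.7491) → (138.9228,30.7491) → (138.9228,48.5816). Closed: final G1 returns to the first vertex.

G21
G90
G0 X235.9644 Y89.2039
M3 S441
G01 X99.0200 Y42.6779 F1843
G01 X150.2537 Y10.6427
G01 X230.3541 Y54.8152
G01 X189.6270 Y38.2243
G01 X167.9028 Y33.5931
M5
G0 X138.9228 Y48.5816
M3 S441
G01 X209.4354 Y48.5816 F1843
G01 X209.4354 Y30.7491
G01 X138.9228 Y30.7491
G01 X138.9228 Y48.5816
M5
G0 X0.0000 Y0.0000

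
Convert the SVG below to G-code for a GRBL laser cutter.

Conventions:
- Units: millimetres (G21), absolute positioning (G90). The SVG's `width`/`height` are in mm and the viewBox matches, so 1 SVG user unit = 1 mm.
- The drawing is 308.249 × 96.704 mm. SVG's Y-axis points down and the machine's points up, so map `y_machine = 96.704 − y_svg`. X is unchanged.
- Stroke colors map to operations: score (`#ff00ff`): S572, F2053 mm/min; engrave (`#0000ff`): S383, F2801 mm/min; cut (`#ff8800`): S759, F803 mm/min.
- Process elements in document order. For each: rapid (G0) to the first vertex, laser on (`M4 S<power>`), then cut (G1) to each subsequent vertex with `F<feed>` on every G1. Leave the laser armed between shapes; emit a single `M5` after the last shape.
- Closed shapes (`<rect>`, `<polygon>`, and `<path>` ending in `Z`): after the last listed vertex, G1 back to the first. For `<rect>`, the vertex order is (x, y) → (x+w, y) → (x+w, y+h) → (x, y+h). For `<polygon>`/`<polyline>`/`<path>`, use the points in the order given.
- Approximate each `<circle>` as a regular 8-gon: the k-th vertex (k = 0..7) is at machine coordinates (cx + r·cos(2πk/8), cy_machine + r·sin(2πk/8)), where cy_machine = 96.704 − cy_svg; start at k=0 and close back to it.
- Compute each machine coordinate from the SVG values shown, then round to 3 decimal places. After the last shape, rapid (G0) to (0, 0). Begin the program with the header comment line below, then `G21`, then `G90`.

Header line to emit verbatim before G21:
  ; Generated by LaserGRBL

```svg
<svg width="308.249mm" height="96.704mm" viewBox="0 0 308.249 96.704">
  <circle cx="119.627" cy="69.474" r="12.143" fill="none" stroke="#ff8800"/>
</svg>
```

; Generated by LaserGRBL
G21
G90
G0 X131.770 Y27.230
M4 S759
G1 X128.213 Y35.816 F803
G1 X119.627 Y39.373 F803
G1 X111.041 Y35.816 F803
G1 X107.484 Y27.230 F803
G1 X111.041 Y18.644 F803
G1 X119.627 Y15.087 F803
G1 X128.213 Y18.644 F803
G1 X131.770 Y27.230 F803
M5
G0 X0.000 Y0.000

1 u = 1 mm; y_m = 96.704 − y.

[1] `<circle>` circle, #ff8800→cut S759 F803: (131.770,27.230) → (128.213,35.816) → (119.627,39.373) → (111.041,35.816) → (107.484,27.230) → (111.041,18.644) → (119.627,15.087) → (128.213,18.644) → (131.770,27.230) (closed)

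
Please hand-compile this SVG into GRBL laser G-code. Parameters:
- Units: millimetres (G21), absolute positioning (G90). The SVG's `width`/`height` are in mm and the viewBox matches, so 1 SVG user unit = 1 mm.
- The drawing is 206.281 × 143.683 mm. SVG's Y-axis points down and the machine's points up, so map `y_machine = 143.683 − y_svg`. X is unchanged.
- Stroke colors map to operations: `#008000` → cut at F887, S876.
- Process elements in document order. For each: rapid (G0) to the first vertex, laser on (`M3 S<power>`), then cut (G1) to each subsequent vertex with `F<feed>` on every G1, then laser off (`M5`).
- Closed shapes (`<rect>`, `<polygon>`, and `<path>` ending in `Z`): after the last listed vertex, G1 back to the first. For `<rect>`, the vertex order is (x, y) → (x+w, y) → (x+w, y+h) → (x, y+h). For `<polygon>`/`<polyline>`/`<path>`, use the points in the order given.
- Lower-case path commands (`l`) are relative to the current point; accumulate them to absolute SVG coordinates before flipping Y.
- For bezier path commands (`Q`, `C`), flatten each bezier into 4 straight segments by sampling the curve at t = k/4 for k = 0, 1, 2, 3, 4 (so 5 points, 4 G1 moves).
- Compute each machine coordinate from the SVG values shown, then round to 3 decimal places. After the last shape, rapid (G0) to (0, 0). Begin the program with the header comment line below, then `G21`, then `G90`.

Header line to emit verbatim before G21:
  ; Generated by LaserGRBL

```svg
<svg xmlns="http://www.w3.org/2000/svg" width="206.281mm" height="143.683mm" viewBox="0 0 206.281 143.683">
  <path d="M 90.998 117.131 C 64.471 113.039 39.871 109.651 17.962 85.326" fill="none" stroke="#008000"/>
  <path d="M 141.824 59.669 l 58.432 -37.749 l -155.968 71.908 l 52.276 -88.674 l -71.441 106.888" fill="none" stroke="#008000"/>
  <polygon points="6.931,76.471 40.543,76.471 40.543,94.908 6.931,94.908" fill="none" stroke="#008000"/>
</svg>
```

; Generated by LaserGRBL
G21
G90
G0 X90.998 Y26.552
M3 S876
G1 X71.476 Y29.827 F887
G1 X52.748 Y34.867 F887
G1 X34.886 Y43.701 F887
G1 X17.962 Y58.357 F887
M5
G0 X141.824 Y84.014
M3 S876
G1 X200.256 Y121.763 F887
G1 X44.288 Y49.855 F887
G1 X96.564 Y138.529 F887
G1 X25.123 Y31.641 F887
M5
G0 X6.931 Y67.212
M3 S876
G1 X40.543 Y67.212 F887
G1 X40.543 Y48.775 F887
G1 X6.931 Y48.775 F887
G1 X6.931 Y67.212 F887
M5
G0 X0.000 Y0.000

viewBox `0 0 206.281 143.683` with mm width/height → 1 unit = 1 mm. Flip: y_m = 143.683 − y_svg.

**Shape 1** — `<path>` cubic bezier, stroke `#008000` → cut (S876, F887). Control points (SVG): P0=(90.998,117.131), P1=(64.471,113.039), P2=(39.871,109.651), P3=(17.962,85.326); sampled at t=k/4. Machine vertices: (90.998,26.552) → (71.476,29.827) → (52.748,34.867) → (34.886,43.701) → (17.962,58.357). Open path.

**Shape 2** — `<path>` open polyline, stroke `#008000` → cut (S876, F887). Machine vertices: (141.824,84.014) → (200.256,121.763) → (44.288,49.855) → (96.564,138.529) → (25.123,31.641). Open path.

**Shape 3** — `<polygon>` rectangle, stroke `#008000` → cut (S876, F887). Machine vertices: (6.931,67.212) → (40.543,67.212) → (40.543,48.775) → (6.931,48.775) → (6.931,67.212). Closed: final G1 returns to the first vertex.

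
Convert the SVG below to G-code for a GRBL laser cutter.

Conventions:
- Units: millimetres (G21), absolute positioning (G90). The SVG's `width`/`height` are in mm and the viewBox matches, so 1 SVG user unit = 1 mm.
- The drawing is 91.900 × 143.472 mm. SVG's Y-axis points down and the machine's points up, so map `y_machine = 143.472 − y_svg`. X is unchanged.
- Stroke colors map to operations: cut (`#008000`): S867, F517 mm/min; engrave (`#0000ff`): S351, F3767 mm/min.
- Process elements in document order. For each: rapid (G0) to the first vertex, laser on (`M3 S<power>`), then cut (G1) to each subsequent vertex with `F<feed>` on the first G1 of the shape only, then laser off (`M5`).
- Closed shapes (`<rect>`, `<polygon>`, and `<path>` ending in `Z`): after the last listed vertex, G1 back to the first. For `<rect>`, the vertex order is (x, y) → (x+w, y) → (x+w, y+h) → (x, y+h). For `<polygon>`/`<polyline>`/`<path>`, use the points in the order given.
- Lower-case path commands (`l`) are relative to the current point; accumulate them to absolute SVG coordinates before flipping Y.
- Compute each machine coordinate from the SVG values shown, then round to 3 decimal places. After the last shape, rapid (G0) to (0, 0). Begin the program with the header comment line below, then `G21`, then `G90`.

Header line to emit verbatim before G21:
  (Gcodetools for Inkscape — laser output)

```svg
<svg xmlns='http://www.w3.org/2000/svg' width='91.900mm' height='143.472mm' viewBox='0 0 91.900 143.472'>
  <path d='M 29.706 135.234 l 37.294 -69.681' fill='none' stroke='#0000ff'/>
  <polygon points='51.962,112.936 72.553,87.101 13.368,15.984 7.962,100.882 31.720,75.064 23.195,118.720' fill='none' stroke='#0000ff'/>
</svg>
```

(Gcodetools for Inkscape — laser output)
G21
G90
G0 X29.706 Y8.238
M3 S351
G1 X67.000 Y77.919 F3767
M5
G0 X51.962 Y30.536
M3 S351
G1 X72.553 Y56.371 F3767
G1 X13.368 Y127.488
G1 X7.962 Y42.590
G1 X31.720 Y68.408
G1 X23.195 Y24.752
G1 X51.962 Y30.536
M5
G0 X0.000 Y0.000

1 u = 1 mm; y_m = 143.472 − y.

[1] `<path>` line segment, #0000ff→engrave S351 F3767: (29.706,8.238) → (67.000,77.919)

[2] `<polygon>` closed polygon, #0000ff→engrave S351 F3767: (51.962,30.536) → (72.553,56.371) → (13.368,127.488) → (7.962,42.590) → (31.720,68.408) → (23.195,24.752) → (51.962,30.536) (closed)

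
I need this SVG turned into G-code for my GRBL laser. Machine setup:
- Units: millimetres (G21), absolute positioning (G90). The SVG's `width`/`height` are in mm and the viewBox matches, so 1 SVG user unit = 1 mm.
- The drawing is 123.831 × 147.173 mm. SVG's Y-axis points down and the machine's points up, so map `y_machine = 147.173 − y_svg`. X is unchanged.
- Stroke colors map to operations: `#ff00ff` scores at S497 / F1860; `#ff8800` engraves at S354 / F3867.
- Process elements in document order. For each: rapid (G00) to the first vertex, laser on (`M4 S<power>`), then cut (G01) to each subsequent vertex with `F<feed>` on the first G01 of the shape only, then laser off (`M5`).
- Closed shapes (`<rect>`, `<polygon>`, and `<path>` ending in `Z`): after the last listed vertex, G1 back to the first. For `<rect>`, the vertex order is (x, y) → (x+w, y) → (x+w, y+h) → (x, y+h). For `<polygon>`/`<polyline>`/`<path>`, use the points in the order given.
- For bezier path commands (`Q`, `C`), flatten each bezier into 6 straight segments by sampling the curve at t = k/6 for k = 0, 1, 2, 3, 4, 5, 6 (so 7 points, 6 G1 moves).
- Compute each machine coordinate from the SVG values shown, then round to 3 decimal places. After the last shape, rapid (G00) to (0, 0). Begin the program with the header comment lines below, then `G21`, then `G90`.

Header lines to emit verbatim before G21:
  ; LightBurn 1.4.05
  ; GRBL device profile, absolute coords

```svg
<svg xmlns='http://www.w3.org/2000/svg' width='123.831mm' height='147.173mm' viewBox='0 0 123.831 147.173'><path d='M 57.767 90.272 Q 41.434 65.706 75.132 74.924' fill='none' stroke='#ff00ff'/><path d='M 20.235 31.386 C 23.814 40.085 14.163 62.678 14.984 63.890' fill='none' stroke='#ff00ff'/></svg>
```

1 u = 1 mm; y_m = 147.173 − y.

[1] `<path>` quadratic bezier, #ff00ff→score S497 F1860: (57.767,56.901) → (53.712,64.151) → (52.437,69.525) → (53.942,73.021) → (58.226,74.641) → (65.289,74.383) → (75.132,72.249)

[2] `<path>` cubic bezier, #ff00ff→score S497 F1860: (20.235,115.787) → (21.032,110.443) → (20.282,103.763) → (18.644,96.727) → (16.776,90.316) → (15.336,85.507) → (14.984,83.283)

; LightBurn 1.4.05
; GRBL device profile, absolute coords
G21
G90
G00 X57.767 Y56.901
M4 S497
G01 X53.712 Y64.151 F1860
G01 X52.437 Y69.525
G01 X53.942 Y73.021
G01 X58.226 Y74.641
G01 X65.289 Y74.383
G01 X75.132 Y72.249
M5
G00 X20.235 Y115.787
M4 S497
G01 X21.032 Y110.443 F1860
G01 X20.282 Y103.763
G01 X18.644 Y96.727
G01 X16.776 Y90.316
G01 X15.336 Y85.507
G01 X14.984 Y83.283
M5
G00 X0.000 Y0.000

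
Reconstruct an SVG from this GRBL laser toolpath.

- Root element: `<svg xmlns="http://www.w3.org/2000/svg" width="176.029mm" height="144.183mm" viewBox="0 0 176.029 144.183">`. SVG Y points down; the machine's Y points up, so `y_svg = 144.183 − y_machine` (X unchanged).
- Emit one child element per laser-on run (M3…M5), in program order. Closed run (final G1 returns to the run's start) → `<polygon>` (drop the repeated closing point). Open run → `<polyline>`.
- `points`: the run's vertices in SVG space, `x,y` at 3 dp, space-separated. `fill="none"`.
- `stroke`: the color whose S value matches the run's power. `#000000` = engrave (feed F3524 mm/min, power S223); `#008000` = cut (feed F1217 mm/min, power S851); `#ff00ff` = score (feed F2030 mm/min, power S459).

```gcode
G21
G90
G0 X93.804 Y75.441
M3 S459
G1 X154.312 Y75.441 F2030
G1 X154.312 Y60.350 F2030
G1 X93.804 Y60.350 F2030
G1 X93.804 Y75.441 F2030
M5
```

Each laser-on run becomes one SVG element. Flip Y back into SVG space with y_svg = 144.183 − y_machine. Every run uses S459, so all elements get stroke `#ff00ff` (score).

Run 1: The run returns to its start, so emit a `<polygon>` with points (Y-flipped): 93.804,68.742 154.312,68.742 154.312,83.833 93.804,83.833.

<svg xmlns="http://www.w3.org/2000/svg" width="176.029mm" height="144.183mm" viewBox="0 0 176.029 144.183">
  <polygon points="93.804,68.742 154.312,68.742 154.312,83.833 93.804,83.833" fill="none" stroke="#ff00ff"/>
</svg>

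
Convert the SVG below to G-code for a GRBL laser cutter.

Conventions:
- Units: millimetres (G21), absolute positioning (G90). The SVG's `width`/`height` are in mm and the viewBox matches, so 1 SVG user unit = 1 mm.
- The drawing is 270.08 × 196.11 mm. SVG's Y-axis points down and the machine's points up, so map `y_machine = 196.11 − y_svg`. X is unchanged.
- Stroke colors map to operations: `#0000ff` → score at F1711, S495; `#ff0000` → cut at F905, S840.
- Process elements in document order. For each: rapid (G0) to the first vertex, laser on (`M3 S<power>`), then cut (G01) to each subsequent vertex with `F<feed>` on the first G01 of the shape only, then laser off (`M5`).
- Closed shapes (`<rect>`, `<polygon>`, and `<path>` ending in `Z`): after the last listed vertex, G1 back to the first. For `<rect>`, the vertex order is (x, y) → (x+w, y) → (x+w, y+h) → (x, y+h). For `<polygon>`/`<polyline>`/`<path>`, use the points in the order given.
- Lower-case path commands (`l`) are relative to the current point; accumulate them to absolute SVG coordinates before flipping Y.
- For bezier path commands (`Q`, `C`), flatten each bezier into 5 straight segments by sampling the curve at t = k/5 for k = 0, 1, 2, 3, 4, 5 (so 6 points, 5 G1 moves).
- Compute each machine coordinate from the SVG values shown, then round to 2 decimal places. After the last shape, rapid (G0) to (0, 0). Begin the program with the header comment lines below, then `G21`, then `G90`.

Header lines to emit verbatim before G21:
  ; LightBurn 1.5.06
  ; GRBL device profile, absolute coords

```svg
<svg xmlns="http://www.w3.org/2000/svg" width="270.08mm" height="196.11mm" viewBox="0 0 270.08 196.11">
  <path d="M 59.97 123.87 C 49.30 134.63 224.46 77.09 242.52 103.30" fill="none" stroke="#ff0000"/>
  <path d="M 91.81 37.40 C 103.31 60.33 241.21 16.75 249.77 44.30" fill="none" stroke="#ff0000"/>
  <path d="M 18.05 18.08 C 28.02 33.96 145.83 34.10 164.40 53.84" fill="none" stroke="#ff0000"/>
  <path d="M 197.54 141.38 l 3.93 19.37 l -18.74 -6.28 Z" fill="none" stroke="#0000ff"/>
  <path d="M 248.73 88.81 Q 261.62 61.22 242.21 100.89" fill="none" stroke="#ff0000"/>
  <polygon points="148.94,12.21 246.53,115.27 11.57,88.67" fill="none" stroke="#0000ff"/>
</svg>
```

viewBox `0 0 270.08 196.11` with mm width/height → 1 unit = 1 mm. Flip: y_m = 196.11 − y_svg.

**Shape 1** — `<path>` cubic bezier, stroke `#ff0000` → cut (S840, F905). Control points (SVG): P0=(59.97,123.87), P1=(49.30,134.63), P2=(224.46,77.09), P3=(242.52,103.30); sampled at t=k/5. Machine vertices: (59.97,72.24) → (73.12,72.76) → (114.42,82.38) → (167.39,93.79) → (215.58,99.70) → (242.52,92.81). Open path.

**Shape 2** — `<path>` cubic bezier, stroke `#ff0000` → cut (S840, F905). Control points (SVG): P0=(91.81,37.40), P1=(103.31,60.33), P2=(241.21,16.75), P3=(249.77,44.30); sampled at t=k/5. Machine vertices: (91.81,158.71) → (111.83,151.83) → (149.91,154.31) → (193.78,159.54) → (231.16,160.91) → (249.77,151.81). Open path.

**Shape 3** — `<path>` cubic bezier, stroke `#ff0000` → cut (S840, F905). Control points (SVG): P0=(18.05,18.08), P1=(28.02,33.96), P2=(145.83,34.10), P3=(164.40,53.84); sampled at t=k/5. Machine vertices: (18.05,178.03) → (35.32,170.11) → (68.52,164.27) → (107.73,158.81) → (143.01,152.04) → (164.40,142.27). Open path.

**Shape 4** — `<path>` regular polygon, stroke `#0000ff` → score (S495, F1711). Machine vertices: (197.54,54.73) → (201.47,35.36) → (182.73,41.64) → (197.54,54.73). Closed: final G1 returns to the first vertex.

**Shape 5** — `<path>` quadratic bezier, stroke `#ff0000` → cut (S840, F905). Control points (SVG): P0=(248.73,88.81), P1=(261.62,61.22), P2=(242.21,100.89); sampled at t=k/5. Machine vertices: (248.73,107.30) → (252.59,115.65) → (253.87,118.61) → (252.57,116.19) → (248.68,108.40) → (242.21,95.22). Open path.

**Shape 6** — `<polygon>` closed polygon, stroke `#0000ff` → score (S495, F1711). Machine vertices: (148.94,183.90) → (246.53,80.84) → (11.57,107.44) → (148.94,183.90). Closed: final G1 returns to the first vertex.

; LightBurn 1.5.06
; GRBL device profile, absolute coords
G21
G90
G0 X59.97 Y72.24
M3 S840
G01 X73.12 Y72.76 F905
G01 X114.42 Y82.38
G01 X167.39 Y93.79
G01 X215.58 Y99.70
G01 X242.52 Y92.81
M5
G0 X91.81 Y158.71
M3 S840
G01 X111.83 Y151.83 F905
G01 X149.91 Y154.31
G01 X193.78 Y159.54
G01 X231.16 Y160.91
G01 X249.77 Y151.81
M5
G0 X18.05 Y178.03
M3 S840
G01 X35.32 Y170.11 F905
G01 X68.52 Y164.27
G01 X107.73 Y158.81
G01 X143.01 Y152.04
G01 X164.40 Y142.27
M5
G0 X197.54 Y54.73
M3 S495
G01 X201.47 Y35.36 F1711
G01 X182.73 Y41.64
G01 X197.54 Y54.73
M5
G0 X248.73 Y107.30
M3 S840
G01 X252.59 Y115.65 F905
G01 X253.87 Y118.61
G01 X252.57 Y116.19
G01 X248.68 Y108.40
G01 X242.21 Y95.22
M5
G0 X148.94 Y183.90
M3 S495
G01 X246.53 Y80.84 F1711
G01 X11.57 Y107.44
G01 X148.94 Y183.90
M5
G0 X0.00 Y0.00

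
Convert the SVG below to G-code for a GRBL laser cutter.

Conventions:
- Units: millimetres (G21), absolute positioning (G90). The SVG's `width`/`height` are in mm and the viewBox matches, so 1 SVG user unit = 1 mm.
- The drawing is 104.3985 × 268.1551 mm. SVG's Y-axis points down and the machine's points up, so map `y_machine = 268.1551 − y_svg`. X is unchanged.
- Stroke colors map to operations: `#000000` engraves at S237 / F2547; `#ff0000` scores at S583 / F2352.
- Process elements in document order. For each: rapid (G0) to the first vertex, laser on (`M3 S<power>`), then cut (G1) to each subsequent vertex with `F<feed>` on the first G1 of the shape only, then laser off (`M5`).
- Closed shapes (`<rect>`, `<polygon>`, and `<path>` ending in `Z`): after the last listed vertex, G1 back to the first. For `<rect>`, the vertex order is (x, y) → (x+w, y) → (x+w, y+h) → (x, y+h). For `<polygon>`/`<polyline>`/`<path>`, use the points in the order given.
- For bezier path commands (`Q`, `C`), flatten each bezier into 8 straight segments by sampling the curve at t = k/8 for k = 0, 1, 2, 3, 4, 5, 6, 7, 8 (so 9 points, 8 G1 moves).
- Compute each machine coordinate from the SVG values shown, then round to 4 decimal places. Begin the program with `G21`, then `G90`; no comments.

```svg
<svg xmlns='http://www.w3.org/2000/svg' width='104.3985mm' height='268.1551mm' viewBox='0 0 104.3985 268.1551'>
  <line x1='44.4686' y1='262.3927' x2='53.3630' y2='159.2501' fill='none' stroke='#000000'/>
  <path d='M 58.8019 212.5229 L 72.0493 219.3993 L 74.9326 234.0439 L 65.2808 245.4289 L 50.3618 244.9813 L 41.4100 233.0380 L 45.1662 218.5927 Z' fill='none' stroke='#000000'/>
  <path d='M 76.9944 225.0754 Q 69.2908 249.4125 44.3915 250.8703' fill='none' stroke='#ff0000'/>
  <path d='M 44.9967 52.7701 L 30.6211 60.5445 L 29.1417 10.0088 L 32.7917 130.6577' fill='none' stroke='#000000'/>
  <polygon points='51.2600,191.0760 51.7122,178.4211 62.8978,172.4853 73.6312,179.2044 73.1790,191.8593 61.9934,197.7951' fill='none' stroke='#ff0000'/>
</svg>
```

G21
G90
G0 X44.4686 Y5.7624
M3 S237
G1 X53.3630 Y108.9050 F2547
M5
G0 X58.8019 Y55.6322
M3 S237
G1 X72.0493 Y48.7558 F2547
G1 X74.9326 Y34.1112
G1 X65.2808 Y22.7262
G1 X50.3618 Y23.1738
G1 X41.4100 Y35.1171
G1 X45.1662 Y49.5624
G1 X58.8019 Y55.6322
M5
G0 X76.9944 Y43.0797
M3 S583
G1 X74.7998 Y37.3529 F2352
G1 X72.0679 Y32.3411
G1 X68.7986 Y28.0443
G1 X64.9919 Y24.4624
G1 X60.6478 Y21.5956
G1 X55.7664 Y19.4437
G1 X50.3476 Y18.0067
G1 X44.3915 Y17.2848
M5
G0 X44.9967 Y215.3850
M3 S237
G1 X30.6211 Y207.6106 F2547
G1 X29.1417 Y258.1463
G1 X32.7917 Y137.4974
M5
G0 X51.2600 Y77.0791
M3 S583
G1 X51.7122 Y89.7340 F2352
G1 X62.8978 Y95.6698
G1 X73.6312 Y88.9507
G1 X73.1790 Y76.2958
G1 X61.9934 Y70.3600
G1 X51.2600 Y77.0791
M5

viewBox `0 0 104.3985 268.1551` with mm width/height → 1 unit = 1 mm. Flip: y_m = 268.1551 − y_svg.

**Shape 1** — `<line>` line segment, stroke `#000000` → engrave (S237, F2547). Machine vertices: (44.4686,5.7624) → (53.3630,108.9050). Open path.

**Shape 2** — `<path>` regular polygon, stroke `#000000` → engrave (S237, F2547). Machine vertices: (58.8019,55.6322) → (72.0493,48.7558) → (74.9326,34.1112) → (65.2808,22.7262) → (50.3618,23.1738) → (41.4100,35.1171) → (45.1662,49.5624) → (58.8019,55.6322). Closed: final G1 returns to the first vertex.

**Shape 3** — `<path>` quadratic bezier, stroke `#ff0000` → score (S583, F2352). Control points (SVG): P0=(76.9944,225.0754), P1=(69.2908,249.4125), P2=(44.3915,250.8703); sampled at t=k/8. Machine vertices: (76.9944,43.0797) → (74.7998,37.3529) → (72.0679,32.3411) → (68.7986,28.0443) → (64.9919,24.4624) → (60.6478,21.5956) → (55.7664,19.4437) → (50.3476,18.0067) → (44.3915,17.2848). Open path.

**Shape 4** — `<path>` open polyline, stroke `#000000` → engrave (S237, F2547). Machine vertices: (44.9967,215.3850) → (30.6211,207.6106) → (29.1417,258.1463) → (32.7917,137.4974). Open path.

**Shape 5** — `<polygon>` regular polygon, stroke `#ff0000` → score (S583, F2352). Machine vertices: (51.2600,77.0791) → (51.7122,89.7340) → (62.8978,95.6698) → (73.6312,88.9507) → (73.1790,76.2958) → (61.9934,70.3600) → (51.2600,77.0791). Closed: final G1 returns to the first vertex.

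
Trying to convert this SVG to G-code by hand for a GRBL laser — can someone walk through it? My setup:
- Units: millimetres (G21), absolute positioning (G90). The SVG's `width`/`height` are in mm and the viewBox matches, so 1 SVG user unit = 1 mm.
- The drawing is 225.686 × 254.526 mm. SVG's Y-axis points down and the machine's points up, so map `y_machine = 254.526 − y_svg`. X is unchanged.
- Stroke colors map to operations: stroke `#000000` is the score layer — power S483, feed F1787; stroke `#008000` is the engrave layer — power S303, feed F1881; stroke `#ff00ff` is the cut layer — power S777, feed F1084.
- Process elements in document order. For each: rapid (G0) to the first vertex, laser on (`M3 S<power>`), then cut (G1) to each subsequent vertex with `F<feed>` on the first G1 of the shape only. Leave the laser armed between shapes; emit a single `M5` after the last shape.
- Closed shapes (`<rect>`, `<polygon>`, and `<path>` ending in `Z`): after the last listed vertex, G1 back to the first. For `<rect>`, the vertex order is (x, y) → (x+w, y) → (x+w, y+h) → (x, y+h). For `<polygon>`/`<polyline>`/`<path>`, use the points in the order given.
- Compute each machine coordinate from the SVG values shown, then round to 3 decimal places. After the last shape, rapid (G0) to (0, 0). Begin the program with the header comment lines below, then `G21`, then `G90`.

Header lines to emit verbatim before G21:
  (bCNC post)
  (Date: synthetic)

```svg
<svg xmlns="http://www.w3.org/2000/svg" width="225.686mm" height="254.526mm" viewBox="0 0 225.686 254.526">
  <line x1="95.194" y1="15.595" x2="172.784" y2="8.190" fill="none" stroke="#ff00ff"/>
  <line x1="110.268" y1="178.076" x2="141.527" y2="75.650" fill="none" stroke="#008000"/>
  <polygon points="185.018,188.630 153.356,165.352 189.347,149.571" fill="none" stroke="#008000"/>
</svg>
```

(bCNC post)
(Date: synthetic)
G21
G90
G0 X95.194 Y238.931
M3 S777
G1 X172.784 Y246.336 F1084
G0 X110.268 Y76.450
M3 S303
G1 X141.527 Y178.876 F1881
G0 X185.018 Y65.896
M3 S303
G1 X153.356 Y89.174 F1881
G1 X189.347 Y104.955
G1 X185.018 Y65.896
M5
G0 X0.000 Y0.000

Since the viewBox matches the mm dimensions, user units are millimetres directly. The only transform is the Y-flip y_m = 254.526 − y_svg.

Shape 1 is a line segment drawn with `<line>`. Its stroke #ff00ff means cut at S777, F1084. After flipping Y the toolpath is (95.194,238.931) → (172.784,246.336).

Shape 2 is a line segment drawn with `<line>`. Its stroke #008000 means engrave at S303, F1881. After flipping Y the toolpath is (110.268,76.450) → (141.527,178.876).

Shape 3 is a regular polygon drawn with `<polygon>`. Its stroke #008000 means engrave at S303, F1881. After flipping Y the toolpath is (185.018,65.896) → (153.356,89.174) → (189.347,104.955) → (185.018,65.896), returning to the start.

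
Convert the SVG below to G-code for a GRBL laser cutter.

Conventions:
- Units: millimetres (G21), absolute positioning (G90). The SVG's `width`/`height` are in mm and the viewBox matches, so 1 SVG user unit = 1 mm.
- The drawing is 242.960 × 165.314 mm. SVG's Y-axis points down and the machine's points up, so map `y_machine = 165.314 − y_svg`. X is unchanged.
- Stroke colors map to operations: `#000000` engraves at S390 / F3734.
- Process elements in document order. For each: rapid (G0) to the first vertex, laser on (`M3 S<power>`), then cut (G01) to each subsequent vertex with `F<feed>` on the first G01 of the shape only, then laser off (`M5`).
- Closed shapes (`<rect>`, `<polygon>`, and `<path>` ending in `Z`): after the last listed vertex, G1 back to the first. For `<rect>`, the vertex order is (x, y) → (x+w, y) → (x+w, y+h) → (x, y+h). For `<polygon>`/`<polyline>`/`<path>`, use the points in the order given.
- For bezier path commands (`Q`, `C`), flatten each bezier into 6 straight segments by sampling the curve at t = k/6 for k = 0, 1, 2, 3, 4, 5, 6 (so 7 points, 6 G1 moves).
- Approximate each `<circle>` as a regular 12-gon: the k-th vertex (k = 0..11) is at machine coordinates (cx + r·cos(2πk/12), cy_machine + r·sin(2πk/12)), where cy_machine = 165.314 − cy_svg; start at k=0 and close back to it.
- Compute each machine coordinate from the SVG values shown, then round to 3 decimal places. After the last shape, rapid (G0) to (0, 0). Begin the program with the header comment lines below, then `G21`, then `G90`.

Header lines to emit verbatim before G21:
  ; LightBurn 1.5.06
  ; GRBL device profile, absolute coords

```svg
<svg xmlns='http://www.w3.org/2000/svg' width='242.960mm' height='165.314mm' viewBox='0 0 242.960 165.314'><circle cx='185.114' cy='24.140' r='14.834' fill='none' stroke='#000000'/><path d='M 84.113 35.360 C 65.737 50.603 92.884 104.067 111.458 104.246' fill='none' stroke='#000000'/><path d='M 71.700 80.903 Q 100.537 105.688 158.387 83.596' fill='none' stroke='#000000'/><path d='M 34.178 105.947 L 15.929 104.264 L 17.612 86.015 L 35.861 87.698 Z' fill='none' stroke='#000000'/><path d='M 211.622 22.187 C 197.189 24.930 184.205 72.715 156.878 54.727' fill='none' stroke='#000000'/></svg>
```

viewBox `0 0 242.960 165.314` with mm width/height → 1 unit = 1 mm. Flip: y_m = 165.314 − y_svg.

**Shape 1** — `<circle>` circle, stroke `#000000` → engrave (S390, F3734). Machine vertices: (199.948,141.174) → (197.961,148.591) → (192.531,154.021) → (185.114,156.008) → (177.697,154.021) → (172.267,148.591) → (170.280,141.174) → (172.267,133.757) → (177.697,128.327) → (185.114,126.340) → (192.531,128.327) → (197.961,133.757) → (199.948,141.174). Closed: final G1 returns to the first vertex.

**Shape 2** — `<path>` cubic bezier, stroke `#000000` → engrave (S390, F3734). Control points (SVG): P0=(84.113,35.360), P1=(65.737,50.603), P2=(92.884,104.067), P3=(111.458,104.246); sampled at t=k/6. Machine vertices: (84.113,129.954) → (78.468,119.571) → (78.908,105.360) → (83.929,89.862) → (92.030,75.620) → (101.707,65.174) → (111.458,61.068). Open path.

**Shape 3** — `<path>` quadratic bezier, stroke `#000000` → engrave (S390, F3734). Control points (SVG): P0=(71.700,80.903), P1=(100.537,105.688), P2=(158.387,83.596); sampled at t=k/6. Machine vertices: (71.700,84.411) → (82.118,77.451) → (94.148,73.096) → (107.790,71.345) → (123.044,72.199) → (139.910,75.656) → (158.387,81.718). Open path.

**Shape 4** — `<path>` regular polygon, stroke `#000000` → engrave (S390, F3734). Machine vertices: (34.178,59.367) → (15.929,61.050) → (17.612,79.299) → (35.861,77.616) → (34.178,59.367). Closed: final G1 returns to the first vertex.

**Shape 5** — `<path>` cubic bezier, stroke `#000000` → engrave (S390, F3734). Control points (SVG): P0=(211.622,22.187), P1=(197.189,24.930), P2=(184.205,72.715), P3=(156.878,54.727); sampled at t=k/6. Machine vertices: (211.622,143.127) → (204.453,138.515) → (197.087,129.474) → (189.085,119.083) → (180.009,110.419) → (169.419,106.561) → (156.878,110.587). Open path.

; LightBurn 1.5.06
; GRBL device profile, absolute coords
G21
G90
G0 X199.948 Y141.174
M3 S390
G01 X197.961 Y148.591 F3734
G01 X192.531 Y154.021
G01 X185.114 Y156.008
G01 X177.697 Y154.021
G01 X172.267 Y148.591
G01 X170.280 Y141.174
G01 X172.267 Y133.757
G01 X177.697 Y128.327
G01 X185.114 Y126.340
G01 X192.531 Y128.327
G01 X197.961 Y133.757
G01 X199.948 Y141.174
M5
G0 X84.113 Y129.954
M3 S390
G01 X78.468 Y119.571 F3734
G01 X78.908 Y105.360
G01 X83.929 Y89.862
G01 X92.030 Y75.620
G01 X101.707 Y65.174
G01 X111.458 Y61.068
M5
G0 X71.700 Y84.411
M3 S390
G01 X82.118 Y77.451 F3734
G01 X94.148 Y73.096
G01 X107.790 Y71.345
G01 X123.044 Y72.199
G01 X139.910 Y75.656
G01 X158.387 Y81.718
M5
G0 X34.178 Y59.367
M3 S390
G01 X15.929 Y61.050 F3734
G01 X17.612 Y79.299
G01 X35.861 Y77.616
G01 X34.178 Y59.367
M5
G0 X211.622 Y143.127
M3 S390
G01 X204.453 Y138.515 F3734
G01 X197.087 Y129.474
G01 X189.085 Y119.083
G01 X180.009 Y110.419
G01 X169.419 Y106.561
G01 X156.878 Y110.587
M5
G0 X0.000 Y0.000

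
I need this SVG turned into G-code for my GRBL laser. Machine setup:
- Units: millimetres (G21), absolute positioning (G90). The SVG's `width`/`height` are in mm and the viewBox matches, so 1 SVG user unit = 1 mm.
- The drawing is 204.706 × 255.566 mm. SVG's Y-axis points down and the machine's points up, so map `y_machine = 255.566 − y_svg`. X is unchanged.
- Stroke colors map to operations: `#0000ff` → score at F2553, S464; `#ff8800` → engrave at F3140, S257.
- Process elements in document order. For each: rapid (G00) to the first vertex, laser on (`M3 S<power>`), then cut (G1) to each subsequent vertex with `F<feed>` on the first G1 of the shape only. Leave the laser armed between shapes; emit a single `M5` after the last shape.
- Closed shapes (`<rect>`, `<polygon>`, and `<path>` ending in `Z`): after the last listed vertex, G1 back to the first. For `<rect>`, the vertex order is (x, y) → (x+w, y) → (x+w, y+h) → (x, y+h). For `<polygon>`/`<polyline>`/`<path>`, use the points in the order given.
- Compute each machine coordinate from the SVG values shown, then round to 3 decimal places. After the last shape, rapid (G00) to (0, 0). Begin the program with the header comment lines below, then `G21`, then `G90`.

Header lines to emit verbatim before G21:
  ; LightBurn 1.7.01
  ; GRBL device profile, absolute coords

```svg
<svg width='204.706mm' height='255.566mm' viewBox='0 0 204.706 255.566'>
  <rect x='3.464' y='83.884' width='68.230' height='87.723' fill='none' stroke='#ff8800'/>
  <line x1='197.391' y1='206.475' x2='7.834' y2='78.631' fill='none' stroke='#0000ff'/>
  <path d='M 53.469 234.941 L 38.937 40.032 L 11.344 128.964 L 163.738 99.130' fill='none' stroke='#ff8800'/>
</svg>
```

viewBox `0 0 204.706 255.566` with mm width/height → 1 unit = 1 mm. Flip: y_m = 255.566 − y_svg.

**Shape 1** — `<rect>` rectangle, stroke `#ff8800` → engrave (S257, F3140). Machine vertices: (3.464,171.682) → (71.694,171.682) → (71.694,83.959) → (3.464,83.959) → (3.464,171.682). Closed: final G1 returns to the first vertex.

**Shape 2** — `<line>` line segment, stroke `#0000ff` → score (S464, F2553). Machine vertices: (197.391,49.091) → (7.834,176.935). Open path.

**Shape 3** — `<path>` open polyline, stroke `#ff8800` → engrave (S257, F3140). Machine vertices: (53.469,20.625) → (38.937,215.534) → (11.344,126.602) → (163.738,156.436). Open path.

; LightBurn 1.7.01
; GRBL device profile, absolute coords
G21
G90
G00 X3.464 Y171.682
M3 S257
G1 X71.694 Y171.682 F3140
G1 X71.694 Y83.959
G1 X3.464 Y83.959
G1 X3.464 Y171.682
G00 X197.391 Y49.091
M3 S464
G1 X7.834 Y176.935 F2553
G00 X53.469 Y20.625
M3 S257
G1 X38.937 Y215.534 F3140
G1 X11.344 Y126.602
G1 X163.738 Y156.436
M5
G00 X0.000 Y0.000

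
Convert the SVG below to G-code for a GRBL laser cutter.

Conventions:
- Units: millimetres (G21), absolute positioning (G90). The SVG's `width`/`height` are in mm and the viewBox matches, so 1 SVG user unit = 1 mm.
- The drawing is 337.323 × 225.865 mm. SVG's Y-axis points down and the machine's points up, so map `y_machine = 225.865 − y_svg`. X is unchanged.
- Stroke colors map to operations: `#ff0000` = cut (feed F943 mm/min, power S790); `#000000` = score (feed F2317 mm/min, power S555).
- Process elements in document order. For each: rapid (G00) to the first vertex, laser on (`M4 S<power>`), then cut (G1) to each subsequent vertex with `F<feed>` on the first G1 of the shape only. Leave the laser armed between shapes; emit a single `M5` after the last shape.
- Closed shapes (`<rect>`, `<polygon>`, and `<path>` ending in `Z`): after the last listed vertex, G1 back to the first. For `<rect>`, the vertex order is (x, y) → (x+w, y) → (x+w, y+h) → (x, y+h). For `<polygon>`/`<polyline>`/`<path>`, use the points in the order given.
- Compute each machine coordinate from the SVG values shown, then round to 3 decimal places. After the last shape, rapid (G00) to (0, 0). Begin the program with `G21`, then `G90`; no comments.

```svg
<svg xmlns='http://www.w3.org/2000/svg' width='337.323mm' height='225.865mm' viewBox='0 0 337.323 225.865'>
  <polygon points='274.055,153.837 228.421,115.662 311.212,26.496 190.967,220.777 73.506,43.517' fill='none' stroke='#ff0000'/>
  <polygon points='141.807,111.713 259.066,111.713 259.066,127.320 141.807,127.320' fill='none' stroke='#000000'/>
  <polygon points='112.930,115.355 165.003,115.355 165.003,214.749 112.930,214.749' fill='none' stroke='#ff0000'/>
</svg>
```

1 u = 1 mm; y_m = 225.865 − y.

[1] `<polygon>` closed polygon, #ff0000→cut S790 F943: (274.055,72.028) → (228.421,110.203) → (311.212,199.369) → (190.967,5.088) → (73.506,182.348) → (274.055,72.028) (closed)

[2] `<polygon>` rectangle, #000000→score S555 F2317: (141.807,114.152) → (259.066,114.152) → (259.066,98.545) → (141.807,98.545) → (141.807,114.152) (closed)

[3] `<polygon>` rectangle, #ff0000→cut S790 F943: (112.930,110.510) → (165.003,110.510) → (165.003,11.116) → (112.930,11.116) → (112.930,110.510) (closed)

G21
G90
G00 X274.055 Y72.028
M4 S790
G1 X228.421 Y110.203 F943
G1 X311.212 Y199.369
G1 X190.967 Y5.088
G1 X73.506 Y182.348
G1 X274.055 Y72.028
G00 X141.807 Y114.152
M4 S555
G1 X259.066 Y114.152 F2317
G1 X259.066 Y98.545
G1 X141.807 Y98.545
G1 X141.807 Y114.152
G00 X112.930 Y110.510
M4 S790
G1 X165.003 Y110.510 F943
G1 X165.003 Y11.116
G1 X112.930 Y11.116
G1 X112.930 Y110.510
M5
G00 X0.000 Y0.000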